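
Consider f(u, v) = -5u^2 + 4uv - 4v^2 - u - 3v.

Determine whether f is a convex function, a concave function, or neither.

concave

f is quadratic, so its Hessian is the constant matrix H = [[-10, 4], [4, -8]].
det(H) = 64, tr(H) = -18.
det(H) > 0 and tr(H) < 0, so H is negative definite everywhere: concave.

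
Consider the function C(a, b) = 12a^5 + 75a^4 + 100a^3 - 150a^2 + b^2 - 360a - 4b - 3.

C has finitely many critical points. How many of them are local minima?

C separates as a function of a plus a function of b, so ∇C=0 decouples.
∂C/∂a = 60(a - 1)(a + 1)(a + 2)(a + 3) = 0 at a ∈ {-3, -2, -1, 1}; ∂C/∂b = 2(b - 2) = 0 at b ∈ {2}.
The Hessian is diagonal: diag(C_aa, C_bb). Second derivatives: C_aa(-3)=-480, C_aa(-2)=180, C_aa(-1)=-240, C_aa(1)=1440; C_bb(2)=2.
Local minima occur where both diagonal entries positive: (-2, 2), (1, 2). Count: 2.

2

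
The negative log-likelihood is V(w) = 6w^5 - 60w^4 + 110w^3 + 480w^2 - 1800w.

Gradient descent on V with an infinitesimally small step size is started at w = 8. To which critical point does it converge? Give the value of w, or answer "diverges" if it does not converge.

5

V'(w) = 30(w - 5)(w - 3)(w - 2)(w + 2), so V'(8) = 27000.
Gradient descent moves in the -V' direction, i.e. w is decreasing.
The nearest critical point in that direction is w = 5, where V'' = 1260 > 0 (a local minimum). The iterate converges there.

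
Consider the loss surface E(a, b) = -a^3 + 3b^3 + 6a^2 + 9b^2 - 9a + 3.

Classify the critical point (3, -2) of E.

local maximum

The mixed partial ∂²E/∂a∂b is 0, so the Hessian at any point is diag(E_aa, E_bb) = diag(6(-a + 2), 18(b + 1)).
At (3, -2): H = diag(-6, -18).
Both eigenvalues are negative, so H is negative definite: a local maximum.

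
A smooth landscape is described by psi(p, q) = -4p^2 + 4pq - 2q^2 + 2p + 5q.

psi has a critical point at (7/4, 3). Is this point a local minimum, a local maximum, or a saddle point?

local maximum

The Hessian of psi is constant: H = [[-8, 4], [4, -4]].
det(H) = (-8)·(-4) − 4² = 16.
det(H) > 0 and tr(H) = -12 < 0, so H is negative definite and the point is a local maximum.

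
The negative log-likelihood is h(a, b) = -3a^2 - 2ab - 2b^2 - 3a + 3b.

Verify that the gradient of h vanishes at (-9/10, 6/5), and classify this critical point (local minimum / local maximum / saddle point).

∇h = (-6a - 2b - 3, -2a - 4b + 3); substituting (-9/10, 6/5) gives ∇h = (0, 0), so (-9/10, 6/5) is indeed a critical point.
The Hessian of h is constant: H = [[-6, -2], [-2, -4]].
det(H) = (-6)·(-4) − (-2)² = 20.
det(H) > 0 and tr(H) = -10 < 0, so H is negative definite and the point is a local maximum.

local maximum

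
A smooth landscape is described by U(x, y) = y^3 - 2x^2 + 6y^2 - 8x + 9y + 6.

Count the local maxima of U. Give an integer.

U separates as a function of x plus a function of y, so ∇U=0 decouples.
∂U/∂x = -4(x + 2) = 0 at x ∈ {-2}; ∂U/∂y = 3(y + 1)(y + 3) = 0 at y ∈ {-3, -1}.
The Hessian is diagonal: diag(U_xx, U_yy). Second derivatives: U_xx(-2)=-4; U_yy(-3)=-6, U_yy(-1)=6.
Local maxima occur where both diagonal entries negative: (-2, -3). Count: 1.

1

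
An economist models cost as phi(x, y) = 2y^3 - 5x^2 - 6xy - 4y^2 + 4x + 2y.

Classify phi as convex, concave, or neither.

The term 2y^3 is cubic, so the Hessian is not constant.
∂²phi/∂y² = 12y - 8, which takes both signs as y varies (negative for sufficiently negative y). A diagonal entry of the Hessian changing sign means the Hessian is neither positive- nor negative-semidefinite on all of R^2.

neither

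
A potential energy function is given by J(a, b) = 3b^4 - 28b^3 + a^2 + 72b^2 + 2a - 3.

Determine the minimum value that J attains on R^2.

J(a,b) separates as P(a) + Q(b) − 3, so its minimum is min P + min Q − 3.
P'(a) = 2a + 2 vanishes at a ∈ {-1}; Q'(b) = 12b(b - 4)(b - 3) vanishes at b ∈ {0, 3, 4}.
Local minima of P (where P''>0): P(-1)=-1. Local minima of Q: Q(0)=0, Q(4)=128.
So the global minimum of J is P(-1) + Q(0) − 3 = -1 + 0 − 3 = -4, attained at (-1, 0).

-4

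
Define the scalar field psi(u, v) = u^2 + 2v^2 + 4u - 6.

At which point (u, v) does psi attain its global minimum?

(-2, 0)

psi(u,v) separates as P(u) + Q(v) − 6, so its minimum is min P + min Q − 6.
P'(u) = 2u + 4 vanishes at u ∈ {-2}; Q'(v) = 4v vanishes at v ∈ {0}.
Local minima of P (where P''>0): P(-2)=-4. Local minima of Q: Q(0)=0.
So the global minimum of psi is P(-2) + Q(0) − 6 = -4 + 0 − 6 = -10, attained at (-2, 0).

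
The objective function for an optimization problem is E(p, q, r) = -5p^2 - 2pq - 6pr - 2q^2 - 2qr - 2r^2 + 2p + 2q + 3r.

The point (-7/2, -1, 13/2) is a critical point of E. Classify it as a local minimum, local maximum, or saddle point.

local maximum

The Hessian is constant: H = [[-10, -2, -6], [-2, -4, -2], [-6, -2, -4]].
Leading principal minors: Δ₁ = -10, Δ₂ = 36, Δ₃ = -8.
The minors alternate sign starting negative (−, +, −), so H is negative definite: a local maximum.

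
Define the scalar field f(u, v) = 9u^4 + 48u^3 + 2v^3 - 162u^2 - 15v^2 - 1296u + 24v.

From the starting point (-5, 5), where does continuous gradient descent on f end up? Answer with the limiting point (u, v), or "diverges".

f is separable, so gradient descent decouples: u follows -∂f/∂u, v follows -∂f/∂v.
∂f/∂u = 36(u - 3)(u + 3)(u + 4); at u=-5 this is -576, so u increases.
∂f/∂v = 6(v - 4)(v - 1); at v=5 this is 24, so v decreases.
u converges to its nearest critical value -4 (a local min of the u-part); v converges to 4. The iterate converges to (-4, 4).

(-4, 4)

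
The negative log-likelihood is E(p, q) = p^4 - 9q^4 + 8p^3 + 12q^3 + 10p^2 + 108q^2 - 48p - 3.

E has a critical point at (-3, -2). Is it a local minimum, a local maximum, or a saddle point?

local maximum

The mixed partial ∂²E/∂p∂q is 0, so the Hessian at any point is diag(E_pp, E_qq) = diag(4(3p^2 + 12p + 5), 36(-3q^2 + 2q + 6)).
At (-3, -2): H = diag(-16, -360).
Both eigenvalues are negative, so H is negative definite: a local maximum.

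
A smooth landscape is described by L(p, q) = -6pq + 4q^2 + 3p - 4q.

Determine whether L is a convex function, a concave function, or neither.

L is quadratic, so its Hessian is the constant matrix H = [[0, -6], [-6, 8]].
det(H) = -36, tr(H) = 8.
det(H) < 0, so H is indefinite: neither convex nor concave.

neither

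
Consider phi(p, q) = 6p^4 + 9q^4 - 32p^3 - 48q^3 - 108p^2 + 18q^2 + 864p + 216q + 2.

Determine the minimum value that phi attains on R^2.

-2353

phi(p,q) separates as A(p) + B(q) + 2, so its minimum is min A + min B + 2.
A'(p) = 24(p - 4)(p - 3)(p + 3) vanishes at p ∈ {-3, 3, 4}; B'(q) = 36(q - 3)(q - 2)(q + 1) vanishes at q ∈ {-1, 2, 3}.
Local minima of A (where A''>0): A(-3)=-2214, A(4)=1216. Local minima of B: B(-1)=-141, B(3)=243.
So the global minimum of phi is A(-3) + B(-1) + 2 = -2214 − 141 + 2 = -2353, attained at (-3, -1).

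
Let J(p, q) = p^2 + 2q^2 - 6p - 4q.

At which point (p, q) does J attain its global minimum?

J(p,q) separates as A(p) + B(q), so its minimum is min A + min B.
A'(p) = 2p - 6 vanishes at p ∈ {3}; B'(q) = 4q - 4 vanishes at q ∈ {1}.
Local minima of A (where A''>0): A(3)=-9. Local minima of B: B(1)=-2.
So the global minimum of J is A(3) + B(1) = -9 − 2 = -11, attained at (3, 1).

(3, 1)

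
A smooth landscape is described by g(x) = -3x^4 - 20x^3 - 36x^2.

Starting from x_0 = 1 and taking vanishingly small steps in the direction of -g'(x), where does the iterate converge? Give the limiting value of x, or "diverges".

diverges

g'(x) = -12x(x + 2)(x + 3), so g'(1) = -144.
Gradient descent moves in the -g' direction, i.e. x is increasing.
There is no critical point above x=1, and g' keeps the same sign, so the iterate runs off to +∞.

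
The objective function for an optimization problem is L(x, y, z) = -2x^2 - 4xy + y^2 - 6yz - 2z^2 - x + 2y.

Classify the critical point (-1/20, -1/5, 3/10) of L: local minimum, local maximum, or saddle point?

saddle point

The Hessian is constant: H = [[-4, -4, 0], [-4, 2, -6], [0, -6, -4]].
Leading principal minors: Δ₁ = -4, Δ₂ = -24, Δ₃ = 240.
The minors fit neither the all-positive nor the alternating-sign pattern, so H is indefinite: a saddle point.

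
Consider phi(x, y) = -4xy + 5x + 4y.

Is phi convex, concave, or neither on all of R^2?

neither

phi is quadratic, so its Hessian is the constant matrix H = [[0, -4], [-4, 0]].
det(H) = -16, tr(H) = 0.
det(H) < 0, so H is indefinite: neither convex nor concave.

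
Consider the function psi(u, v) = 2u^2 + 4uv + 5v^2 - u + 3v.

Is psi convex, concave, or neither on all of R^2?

convex

psi is quadratic, so its Hessian is the constant matrix H = [[4, 4], [4, 10]].
det(H) = 24, tr(H) = 14.
det(H) > 0 and tr(H) > 0, so H is positive definite everywhere: convex.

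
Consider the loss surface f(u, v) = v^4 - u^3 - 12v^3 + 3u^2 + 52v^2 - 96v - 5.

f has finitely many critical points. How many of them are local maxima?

f separates as a function of u plus a function of v, so ∇f=0 decouples.
∂f/∂u = -3u(u - 2) = 0 at u ∈ {0, 2}; ∂f/∂v = 4(v - 4)(v - 3)(v - 2) = 0 at v ∈ {2, 3, 4}.
The Hessian is diagonal: diag(f_uu, f_vv). Second derivatives: f_uu(0)=6, f_uu(2)=-6; f_vv(2)=8, f_vv(3)=-4, f_vv(4)=8.
Local maxima occur where both diagonal entries negative: (2, 3). Count: 1.

1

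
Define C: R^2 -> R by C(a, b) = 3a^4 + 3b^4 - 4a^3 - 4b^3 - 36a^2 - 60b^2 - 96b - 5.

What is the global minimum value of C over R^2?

-1026

C(a,b) separates as P(a) + Q(b) − 5, so its minimum is min P + min Q − 5.
P'(a) = 12a(a - 3)(a + 2) vanishes at a ∈ {-2, 0, 3}; Q'(b) = 12(b - 4)(b + 1)(b + 2) vanishes at b ∈ {-2, -1, 4}.
Local minima of P (where P''>0): P(-2)=-64, P(3)=-189. Local minima of Q: Q(-2)=32, Q(4)=-832.
So the global minimum of C is P(3) + Q(4) − 5 = -189 − 832 − 5 = -1026, attained at (3, 4).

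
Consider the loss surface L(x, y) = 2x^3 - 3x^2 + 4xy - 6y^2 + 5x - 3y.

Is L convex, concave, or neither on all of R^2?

neither

The term 2x^3 is cubic, so the Hessian is not constant.
∂²L/∂x² = 12x - 6, which takes both signs as x varies (negative for sufficiently negative x). A diagonal entry of the Hessian changing sign means the Hessian is neither positive- nor negative-semidefinite on all of R^2.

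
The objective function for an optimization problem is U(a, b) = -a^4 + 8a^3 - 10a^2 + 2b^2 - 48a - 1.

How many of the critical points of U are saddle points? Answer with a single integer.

U separates as a function of a plus a function of b, so ∇U=0 decouples.
∂U/∂a = -4(a - 4)(a - 3)(a + 1) = 0 at a ∈ {-1, 3, 4}; ∂U/∂b = 4b = 0 at b ∈ {0}.
The Hessian is diagonal: diag(U_aa, U_bb). Second derivatives: U_aa(-1)=-80, U_aa(3)=16, U_aa(4)=-20; U_bb(0)=4.
Saddle points occur where the two diagonal entries have opposite signs: (-1, 0), (4, 0). Count: 2.

2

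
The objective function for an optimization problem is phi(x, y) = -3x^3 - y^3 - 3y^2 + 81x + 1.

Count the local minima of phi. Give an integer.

1

phi separates as a function of x plus a function of y, so ∇phi=0 decouples.
∂phi/∂x = -9(x - 3)(x + 3) = 0 at x ∈ {-3, 3}; ∂phi/∂y = -3y(y + 2) = 0 at y ∈ {-2, 0}.
The Hessian is diagonal: diag(phi_xx, phi_yy). Second derivatives: phi_xx(-3)=54, phi_xx(3)=-54; phi_yy(-2)=6, phi_yy(0)=-6.
Local minima occur where both diagonal entries positive: (-3, -2). Count: 1.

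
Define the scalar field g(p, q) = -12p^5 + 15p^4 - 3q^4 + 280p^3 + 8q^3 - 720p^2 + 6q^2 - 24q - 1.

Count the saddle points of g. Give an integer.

g separates as a function of p plus a function of q, so ∇g=0 decouples.
∂g/∂p = -60p(p - 3)(p - 2)(p + 4) = 0 at p ∈ {-4, 0, 2, 3}; ∂g/∂q = -12(q - 2)(q - 1)(q + 1) = 0 at q ∈ {-1, 1, 2}.
The Hessian is diagonal: diag(g_pp, g_qq). Second derivatives: g_pp(-4)=10080, g_pp(0)=-1440, g_pp(2)=720, g_pp(3)=-1260; g_qq(-1)=-72, g_qq(1)=24, g_qq(2)=-36.
Saddle points occur where the two diagonal entries have opposite signs: (-4, -1), (-4, 2), (0, 1), (2, -1), (2, 2), (3, 1). Count: 6.

6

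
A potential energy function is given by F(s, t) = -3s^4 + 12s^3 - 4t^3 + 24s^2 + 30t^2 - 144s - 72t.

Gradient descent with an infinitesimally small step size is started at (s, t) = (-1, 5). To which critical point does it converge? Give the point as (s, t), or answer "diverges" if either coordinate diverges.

F is separable, so gradient descent decouples: s follows -∂F/∂s, t follows -∂F/∂t.
∂F/∂s = -12(s - 3)(s - 2)(s + 2); at s=-1 this is -144, so s increases.
∂F/∂t = -12(t - 3)(t - 2); at t=5 this is -72, so t increases.
The t-coordinate has no critical point in that direction and runs off to infinity.

diverges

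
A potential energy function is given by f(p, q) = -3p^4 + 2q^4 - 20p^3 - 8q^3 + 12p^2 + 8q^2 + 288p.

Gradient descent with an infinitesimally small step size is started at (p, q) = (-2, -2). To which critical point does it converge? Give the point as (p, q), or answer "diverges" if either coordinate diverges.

(-3, 0)

f is separable, so gradient descent decouples: p follows -∂f/∂p, q follows -∂f/∂q.
∂f/∂p = -12(p - 2)(p + 3)(p + 4); at p=-2 this is 96, so p decreases.
∂f/∂q = 8q(q - 2)(q - 1); at q=-2 this is -192, so q increases.
p converges to its nearest critical value -3 (a local min of the p-part); q converges to 0. The iterate converges to (-3, 0).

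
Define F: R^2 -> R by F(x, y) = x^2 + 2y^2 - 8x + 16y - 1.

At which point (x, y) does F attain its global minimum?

(4, -4)

F(x,y) separates as P(x) + Q(y) − 1, so its minimum is min P + min Q − 1.
P'(x) = 2x - 8 vanishes at x ∈ {4}; Q'(y) = 4y + 16 vanishes at y ∈ {-4}.
Local minima of P (where P''>0): P(4)=-16. Local minima of Q: Q(-4)=-32.
So the global minimum of F is P(4) + Q(-4) − 1 = -16 − 32 − 1 = -49, attained at (4, -4).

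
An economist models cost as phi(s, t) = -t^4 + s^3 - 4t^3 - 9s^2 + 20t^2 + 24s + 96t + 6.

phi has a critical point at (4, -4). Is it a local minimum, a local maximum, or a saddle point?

The mixed partial ∂²phi/∂s∂t is 0, so the Hessian at any point is diag(phi_ss, phi_tt) = diag(6(s - 3), 4(-3t^2 - 6t + 10)).
At (4, -4): H = diag(6, -56).
The eigenvalues have opposite signs, so H is indefinite: a saddle point.

saddle point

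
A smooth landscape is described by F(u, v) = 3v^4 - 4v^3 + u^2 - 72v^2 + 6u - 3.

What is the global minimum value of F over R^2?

-652

F(u,v) separates as P(u) + Q(v) − 3, so its minimum is min P + min Q − 3.
P'(u) = 2u + 6 vanishes at u ∈ {-3}; Q'(v) = 12v(v - 4)(v + 3) vanishes at v ∈ {-3, 0, 4}.
Local minima of P (where P''>0): P(-3)=-9. Local minima of Q: Q(-3)=-297, Q(4)=-640.
So the global minimum of F is P(-3) + Q(4) − 3 = -9 − 640 − 3 = -652, attained at (-3, 4).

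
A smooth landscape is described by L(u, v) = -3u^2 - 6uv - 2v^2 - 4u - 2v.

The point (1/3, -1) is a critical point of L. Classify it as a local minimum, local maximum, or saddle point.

saddle point

The Hessian of L is constant: H = [[-6, -6], [-6, -4]].
det(H) = (-6)·(-4) − (-6)² = -12.
Since det(H) < 0, H is indefinite and the critical point is a saddle point.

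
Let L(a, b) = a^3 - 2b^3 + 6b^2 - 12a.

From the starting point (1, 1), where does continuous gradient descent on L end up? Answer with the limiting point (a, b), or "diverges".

(2, 0)

L is separable, so gradient descent decouples: a follows -∂L/∂a, b follows -∂L/∂b.
∂L/∂a = 3(a - 2)(a + 2); at a=1 this is -9, so a increases.
∂L/∂b = -6b(b - 2); at b=1 this is 6, so b decreases.
a converges to its nearest critical value 2 (a local min of the a-part); b converges to 0. The iterate converges to (2, 0).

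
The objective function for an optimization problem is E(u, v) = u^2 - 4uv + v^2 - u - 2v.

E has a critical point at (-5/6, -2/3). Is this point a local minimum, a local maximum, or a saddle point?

saddle point

The Hessian of E is constant: H = [[2, -4], [-4, 2]].
det(H) = 2·2 − (-4)² = -12.
Since det(H) < 0, H is indefinite and the critical point is a saddle point.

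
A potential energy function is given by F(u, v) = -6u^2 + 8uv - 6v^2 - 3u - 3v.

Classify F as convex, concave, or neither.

concave

F is quadratic, so its Hessian is the constant matrix H = [[-12, 8], [8, -12]].
det(H) = 80, tr(H) = -24.
det(H) > 0 and tr(H) < 0, so H is negative definite everywhere: concave.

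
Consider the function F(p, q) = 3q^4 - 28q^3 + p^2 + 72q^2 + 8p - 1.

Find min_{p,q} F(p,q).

F(p,q) separates as A(p) + B(q) − 1, so its minimum is min A + min B − 1.
A'(p) = 2p + 8 vanishes at p ∈ {-4}; B'(q) = 12q(q - 4)(q - 3) vanishes at q ∈ {0, 3, 4}.
Local minima of A (where A''>0): A(-4)=-16. Local minima of B: B(0)=0, B(4)=128.
So the global minimum of F is A(-4) + B(0) − 1 = -16 + 0 − 1 = -17, attained at (-4, 0).

-17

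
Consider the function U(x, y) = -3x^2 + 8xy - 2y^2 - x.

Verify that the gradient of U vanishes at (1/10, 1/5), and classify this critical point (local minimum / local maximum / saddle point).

saddle point

∇U = (-6x + 8y - 1, 8x - 4y); substituting (1/10, 1/5) gives ∇U = (0, 0), so (1/10, 1/5) is indeed a critical point.
The Hessian of U is constant: H = [[-6, 8], [8, -4]].
det(H) = (-6)·(-4) − 8² = -40.
Since det(H) < 0, H is indefinite and the critical point is a saddle point.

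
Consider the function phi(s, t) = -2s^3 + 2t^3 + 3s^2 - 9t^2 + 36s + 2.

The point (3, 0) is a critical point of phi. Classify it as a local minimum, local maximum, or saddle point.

local maximum

The mixed partial ∂²phi/∂s∂t is 0, so the Hessian at any point is diag(phi_ss, phi_tt) = diag(6(-2s + 1), 6(2t - 3)).
At (3, 0): H = diag(-30, -18).
Both eigenvalues are negative, so H is negative definite: a local maximum.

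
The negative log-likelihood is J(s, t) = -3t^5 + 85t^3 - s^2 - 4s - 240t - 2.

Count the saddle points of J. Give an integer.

2

J separates as a function of s plus a function of t, so ∇J=0 decouples.
∂J/∂s = -2(s + 2) = 0 at s ∈ {-2}; ∂J/∂t = -15(t - 4)(t - 1)(t + 1)(t + 4) = 0 at t ∈ {-4, -1, 1, 4}.
The Hessian is diagonal: diag(J_ss, J_tt). Second derivatives: J_ss(-2)=-2; J_tt(-4)=1800, J_tt(-1)=-450, J_tt(1)=450, J_tt(4)=-1800.
Saddle points occur where the two diagonal entries have opposite signs: (-2, -4), (-2, 1). Count: 2.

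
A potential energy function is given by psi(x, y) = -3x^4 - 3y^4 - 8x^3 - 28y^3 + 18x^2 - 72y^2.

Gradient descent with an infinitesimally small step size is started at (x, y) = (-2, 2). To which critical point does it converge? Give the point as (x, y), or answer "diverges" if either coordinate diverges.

diverges

psi is separable, so gradient descent decouples: x follows -∂psi/∂x, y follows -∂psi/∂y.
∂psi/∂x = -12x(x - 1)(x + 3); at x=-2 this is -72, so x increases.
∂psi/∂y = -12y(y + 3)(y + 4); at y=2 this is -720, so y increases.
The y-coordinate has no critical point in that direction and runs off to infinity.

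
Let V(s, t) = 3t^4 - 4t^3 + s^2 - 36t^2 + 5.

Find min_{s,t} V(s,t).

V(s,t) separates as P(s) + Q(t) + 5, so its minimum is min P + min Q + 5.
P'(s) = 2s vanishes at s ∈ {0}; Q'(t) = 12t(t - 3)(t + 2) vanishes at t ∈ {-2, 0, 3}.
Local minima of P (where P''>0): P(0)=0. Local minima of Q: Q(-2)=-64, Q(3)=-189.
So the global minimum of V is P(0) + Q(3) + 5 = 0 − 189 + 5 = -184, attained at (0, 3).

-184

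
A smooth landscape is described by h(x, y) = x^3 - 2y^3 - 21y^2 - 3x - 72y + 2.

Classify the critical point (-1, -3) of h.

local maximum

The mixed partial ∂²h/∂x∂y is 0, so the Hessian at any point is diag(h_xx, h_yy) = diag(6x, -6(2y + 7)).
At (-1, -3): H = diag(-6, -6).
Both eigenvalues are negative, so H is negative definite: a local maximum.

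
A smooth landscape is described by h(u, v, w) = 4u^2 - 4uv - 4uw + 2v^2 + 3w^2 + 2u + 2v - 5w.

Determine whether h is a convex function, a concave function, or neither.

h is quadratic, so its Hessian is the constant matrix H = [[8, -4, -4], [-4, 4, 0], [-4, 0, 6]].
Leading principal minors: 8, 16, 32.
All positive ⇒ H ≻ 0 ⇒ convex.

convex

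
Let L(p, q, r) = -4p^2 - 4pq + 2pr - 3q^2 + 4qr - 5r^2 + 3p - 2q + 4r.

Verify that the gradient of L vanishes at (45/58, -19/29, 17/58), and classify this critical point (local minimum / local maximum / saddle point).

∇L = (-8p - 4q + 2r + 3, -4p - 6q + 4r - 2, 2p + 4q - 10r + 4); substituting (45/58, -19/29, 17/58) gives ∇L = (0, 0, 0), so (45/58, -19/29, 17/58) is indeed a critical point.
The Hessian is constant: H = [[-8, -4, 2], [-4, -6, 4], [2, 4, -10]].
Leading principal minors: Δ₁ = -8, Δ₂ = 32, Δ₃ = -232.
The minors alternate sign starting negative (−, +, −), so H is negative definite: a local maximum.

local maximum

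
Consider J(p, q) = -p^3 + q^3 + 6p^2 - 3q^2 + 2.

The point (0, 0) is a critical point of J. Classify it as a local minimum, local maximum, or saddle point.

The mixed partial ∂²J/∂p∂q is 0, so the Hessian at any point is diag(J_pp, J_qq) = diag(6(-p + 2), 6(q - 1)).
At (0, 0): H = diag(12, -6).
The eigenvalues have opposite signs, so H is indefinite: a saddle point.

saddle point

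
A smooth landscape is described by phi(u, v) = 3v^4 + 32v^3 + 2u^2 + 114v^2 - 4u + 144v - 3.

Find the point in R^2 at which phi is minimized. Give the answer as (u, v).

phi(u,v) separates as P(u) + Q(v) − 3, so its minimum is min P + min Q − 3.
P'(u) = 4u - 4 vanishes at u ∈ {1}; Q'(v) = 12(v + 1)(v + 3)(v + 4) vanishes at v ∈ {-4, -3, -1}.
Local minima of P (where P''>0): P(1)=-2. Local minima of Q: Q(-4)=-32, Q(-1)=-59.
So the global minimum of phi is P(1) + Q(-1) − 3 = -2 − 59 − 3 = -64, attained at (1, -1).

(1, -1)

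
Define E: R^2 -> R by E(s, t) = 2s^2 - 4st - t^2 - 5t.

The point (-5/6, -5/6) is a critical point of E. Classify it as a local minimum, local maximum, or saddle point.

saddle point

The Hessian of E is constant: H = [[4, -4], [-4, -2]].
det(H) = 4·(-2) − (-4)² = -24.
Since det(H) < 0, H is indefinite and the critical point is a saddle point.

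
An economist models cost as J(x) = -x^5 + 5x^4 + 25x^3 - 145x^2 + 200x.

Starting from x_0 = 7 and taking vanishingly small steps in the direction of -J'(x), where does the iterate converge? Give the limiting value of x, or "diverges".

J'(x) = -5(x - 5)(x - 2)(x - 1)(x + 4), so J'(7) = -3300.
Gradient descent moves in the -J' direction, i.e. x is increasing.
There is no critical point above x=7, and J' keeps the same sign, so the iterate runs off to +∞.

diverges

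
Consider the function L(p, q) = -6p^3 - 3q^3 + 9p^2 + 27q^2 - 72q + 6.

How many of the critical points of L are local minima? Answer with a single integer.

L separates as a function of p plus a function of q, so ∇L=0 decouples.
∂L/∂p = -18p(p - 1) = 0 at p ∈ {0, 1}; ∂L/∂q = -9(q - 4)(q - 2) = 0 at q ∈ {2, 4}.
The Hessian is diagonal: diag(L_pp, L_qq). Second derivatives: L_pp(0)=18, L_pp(1)=-18; L_qq(2)=18, L_qq(4)=-18.
Local minima occur where both diagonal entries positive: (0, 2). Count: 1.

1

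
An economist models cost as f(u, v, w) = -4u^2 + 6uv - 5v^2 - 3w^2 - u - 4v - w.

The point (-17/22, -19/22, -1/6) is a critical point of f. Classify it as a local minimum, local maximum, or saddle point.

The Hessian is constant: H = [[-8, 6, 0], [6, -10, 0], [0, 0, -6]].
Leading principal minors: Δ₁ = -8, Δ₂ = 44, Δ₃ = -264.
The minors alternate sign starting negative (−, +, −), so H is negative definite: a local maximum.

local maximum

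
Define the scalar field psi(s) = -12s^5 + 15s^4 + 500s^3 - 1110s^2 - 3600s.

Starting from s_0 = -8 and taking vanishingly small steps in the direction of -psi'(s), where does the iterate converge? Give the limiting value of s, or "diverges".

-5

psi'(s) = -60(s - 4)(s - 3)(s + 1)(s + 5), so psi'(-8) = -166320.
Gradient descent moves in the -psi' direction, i.e. s is increasing.
The nearest critical point in that direction is s = -5, where psi'' = 17280 > 0 (a local minimum). The iterate converges there.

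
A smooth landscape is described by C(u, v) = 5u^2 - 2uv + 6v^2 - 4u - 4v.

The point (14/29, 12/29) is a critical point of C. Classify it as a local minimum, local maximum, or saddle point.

The Hessian of C is constant: H = [[10, -2], [-2, 12]].
det(H) = 10·12 − (-2)² = 116.
det(H) > 0 and tr(H) = 22 > 0, so H is positive definite and the point is a local minimum.

local minimum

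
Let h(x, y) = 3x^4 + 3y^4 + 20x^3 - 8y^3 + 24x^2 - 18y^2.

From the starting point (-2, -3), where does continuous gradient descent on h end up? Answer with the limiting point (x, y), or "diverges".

(-4, -1)

h is separable, so gradient descent decouples: x follows -∂h/∂x, y follows -∂h/∂y.
∂h/∂x = 12x(x + 1)(x + 4); at x=-2 this is 48, so x decreases.
∂h/∂y = 12y(y - 3)(y + 1); at y=-3 this is -432, so y increases.
x converges to its nearest critical value -4 (a local min of the x-part); y converges to -1. The iterate converges to (-4, -1).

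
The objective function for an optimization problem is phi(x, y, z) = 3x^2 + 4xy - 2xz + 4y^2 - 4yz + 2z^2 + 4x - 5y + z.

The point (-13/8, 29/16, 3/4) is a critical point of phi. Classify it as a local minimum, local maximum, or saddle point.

The Hessian is constant: H = [[6, 4, -2], [4, 8, -4], [-2, -4, 4]].
Leading principal minors: Δ₁ = 6, Δ₂ = 32, Δ₃ = 64.
All leading minors are positive, so H is positive definite: a local minimum.

local minimum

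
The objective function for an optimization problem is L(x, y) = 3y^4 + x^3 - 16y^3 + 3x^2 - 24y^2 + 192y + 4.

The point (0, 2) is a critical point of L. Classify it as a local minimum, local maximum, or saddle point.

saddle point

The mixed partial ∂²L/∂x∂y is 0, so the Hessian at any point is diag(L_xx, L_yy) = diag(6(x + 1), 12(3y^2 - 8y - 4)).
At (0, 2): H = diag(6, -96).
The eigenvalues have opposite signs, so H is indefinite: a saddle point.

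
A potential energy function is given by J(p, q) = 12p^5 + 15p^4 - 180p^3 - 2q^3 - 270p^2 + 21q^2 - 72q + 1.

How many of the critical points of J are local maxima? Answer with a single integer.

2

J separates as a function of p plus a function of q, so ∇J=0 decouples.
∂J/∂p = 60p(p - 3)(p + 1)(p + 3) = 0 at p ∈ {-3, -1, 0, 3}; ∂J/∂q = -6(q - 4)(q - 3) = 0 at q ∈ {3, 4}.
The Hessian is diagonal: diag(J_pp, J_qq). Second derivatives: J_pp(-3)=-2160, J_pp(-1)=480, J_pp(0)=-540, J_pp(3)=4320; J_qq(3)=6, J_qq(4)=-6.
Local maxima occur where both diagonal entries negative: (-3, 4), (0, 4). Count: 2.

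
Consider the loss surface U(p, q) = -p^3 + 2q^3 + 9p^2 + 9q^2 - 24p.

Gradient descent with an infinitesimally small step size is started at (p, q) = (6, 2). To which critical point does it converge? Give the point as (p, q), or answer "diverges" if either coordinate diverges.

U is separable, so gradient descent decouples: p follows -∂U/∂p, q follows -∂U/∂q.
∂U/∂p = -3(p - 4)(p - 2); at p=6 this is -24, so p increases.
∂U/∂q = 6q(q + 3); at q=2 this is 60, so q decreases.
The p-coordinate has no critical point in that direction and runs off to infinity.

diverges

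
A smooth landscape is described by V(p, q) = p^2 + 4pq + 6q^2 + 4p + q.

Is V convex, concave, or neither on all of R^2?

V is quadratic, so its Hessian is the constant matrix H = [[2, 4], [4, 12]].
det(H) = 8, tr(H) = 14.
det(H) > 0 and tr(H) > 0, so H is positive definite everywhere: convex.

convex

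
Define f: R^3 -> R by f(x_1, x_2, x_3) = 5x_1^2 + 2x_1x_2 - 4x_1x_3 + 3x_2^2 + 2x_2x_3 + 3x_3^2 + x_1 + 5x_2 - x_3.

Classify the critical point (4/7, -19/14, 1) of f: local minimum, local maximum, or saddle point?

The Hessian is constant: H = [[10, 2, -4], [2, 6, 2], [-4, 2, 6]].
Leading principal minors: Δ₁ = 10, Δ₂ = 56, Δ₃ = 168.
All leading minors are positive, so H is positive definite: a local minimum.

local minimum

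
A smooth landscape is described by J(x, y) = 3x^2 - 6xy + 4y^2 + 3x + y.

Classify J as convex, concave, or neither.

J is quadratic, so its Hessian is the constant matrix H = [[6, -6], [-6, 8]].
det(H) = 12, tr(H) = 14.
det(H) > 0 and tr(H) > 0, so H is positive definite everywhere: convex.

convex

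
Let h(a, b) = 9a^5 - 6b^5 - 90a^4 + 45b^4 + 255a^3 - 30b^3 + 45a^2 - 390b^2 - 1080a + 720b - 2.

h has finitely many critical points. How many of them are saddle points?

h separates as a function of a plus a function of b, so ∇h=0 decouples.
∂h/∂a = 45(a - 4)(a - 3)(a - 2)(a + 1) = 0 at a ∈ {-1, 2, 3, 4}; ∂h/∂b = -30(b - 4)(b - 3)(b - 1)(b + 2) = 0 at b ∈ {-2, 1, 3, 4}.
The Hessian is diagonal: diag(h_aa, h_bb). Second derivatives: h_aa(-1)=-2700, h_aa(2)=270, h_aa(3)=-180, h_aa(4)=450; h_bb(-2)=2700, h_bb(1)=-540, h_bb(3)=300, h_bb(4)=-540.
Saddle points occur where the two diagonal entries have opposite signs: (-1, -2), (-1, 3), (2, 1), (2, 4), (3, -2), (3, 3), (4, 1), (4, 4). Count: 8.

8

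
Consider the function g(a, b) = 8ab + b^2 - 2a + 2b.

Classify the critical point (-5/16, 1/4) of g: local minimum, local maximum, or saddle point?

saddle point

The Hessian of g is constant: H = [[0, 8], [8, 2]].
det(H) = 0·2 − 8² = -64.
Since det(H) < 0, H is indefinite and the critical point is a saddle point.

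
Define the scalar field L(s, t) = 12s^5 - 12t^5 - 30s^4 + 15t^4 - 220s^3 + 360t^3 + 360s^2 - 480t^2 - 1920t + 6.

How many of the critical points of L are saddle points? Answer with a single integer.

L separates as a function of s plus a function of t, so ∇L=0 decouples.
∂L/∂s = 60s(s - 4)(s - 1)(s + 3) = 0 at s ∈ {-3, 0, 1, 4}; ∂L/∂t = -60(t - 4)(t - 2)(t + 1)(t + 4) = 0 at t ∈ {-4, -1, 2, 4}.
The Hessian is diagonal: diag(L_ss, L_tt). Second derivatives: L_ss(-3)=-5040, L_ss(0)=720, L_ss(1)=-720, L_ss(4)=5040; L_tt(-4)=8640, L_tt(-1)=-2700, L_tt(2)=2160, L_tt(4)=-4800.
Saddle points occur where the two diagonal entries have opposite signs: (-3, -4), (-3, 2), (0, -1), (0, 4), (1, -4), (1, 2), (4, -1), (4, 4). Count: 8.

8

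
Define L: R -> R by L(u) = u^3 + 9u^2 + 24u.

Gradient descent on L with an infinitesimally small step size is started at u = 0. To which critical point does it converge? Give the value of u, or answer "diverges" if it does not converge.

-2

L'(u) = 3(u + 2)(u + 4), so L'(0) = 24.
Gradient descent moves in the -L' direction, i.e. u is decreasing.
The nearest critical point in that direction is u = -2, where L'' = 6 > 0 (a local minimum). The iterate converges there.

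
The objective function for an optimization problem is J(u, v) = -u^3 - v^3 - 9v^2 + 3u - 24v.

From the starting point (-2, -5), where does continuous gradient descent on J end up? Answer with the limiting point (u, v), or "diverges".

(-1, -4)

J is separable, so gradient descent decouples: u follows -∂J/∂u, v follows -∂J/∂v.
∂J/∂u = -3(u - 1)(u + 1); at u=-2 this is -9, so u increases.
∂J/∂v = -3(v + 2)(v + 4); at v=-5 this is -9, so v increases.
u converges to its nearest critical value -1 (a local min of the u-part); v converges to -4. The iterate converges to (-1, -4).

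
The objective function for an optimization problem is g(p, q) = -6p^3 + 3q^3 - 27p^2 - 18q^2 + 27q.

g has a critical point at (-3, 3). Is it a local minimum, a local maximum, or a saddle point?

local minimum

The mixed partial ∂²g/∂p∂q is 0, so the Hessian at any point is diag(g_pp, g_qq) = diag(-18(2p + 3), 18(q - 2)).
At (-3, 3): H = diag(54, 18).
Both eigenvalues are positive, so H is positive definite: a local minimum.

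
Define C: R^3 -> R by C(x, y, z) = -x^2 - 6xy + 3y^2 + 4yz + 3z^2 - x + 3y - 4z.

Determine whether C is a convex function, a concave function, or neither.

C is quadratic, so its Hessian is the constant matrix H = [[-2, -6, 0], [-6, 6, 4], [0, 4, 6]].
Leading principal minors: -2, -48, -256.
Neither pattern holds ⇒ H is indefinite ⇒ neither convex nor concave.

neither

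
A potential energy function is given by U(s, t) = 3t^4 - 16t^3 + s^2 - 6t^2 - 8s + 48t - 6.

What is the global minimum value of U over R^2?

U(s,t) separates as P(s) + Q(t) − 6, so its minimum is min P + min Q − 6.
P'(s) = 2s - 8 vanishes at s ∈ {4}; Q'(t) = 12(t - 4)(t - 1)(t + 1) vanishes at t ∈ {-1, 1, 4}.
Local minima of P (where P''>0): P(4)=-16. Local minima of Q: Q(-1)=-35, Q(4)=-160.
So the global minimum of U is P(4) + Q(4) − 6 = -16 − 160 − 6 = -182, attained at (4, 4).

-182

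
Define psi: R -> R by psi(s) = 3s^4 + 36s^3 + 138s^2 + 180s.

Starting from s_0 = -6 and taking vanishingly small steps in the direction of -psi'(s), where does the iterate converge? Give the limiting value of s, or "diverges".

-5

psi'(s) = 12(s + 1)(s + 3)(s + 5), so psi'(-6) = -180.
Gradient descent moves in the -psi' direction, i.e. s is increasing.
The nearest critical point in that direction is s = -5, where psi'' = 96 > 0 (a local minimum). The iterate converges there.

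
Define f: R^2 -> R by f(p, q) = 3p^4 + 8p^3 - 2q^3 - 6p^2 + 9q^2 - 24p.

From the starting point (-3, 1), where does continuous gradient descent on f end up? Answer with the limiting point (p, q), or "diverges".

f is separable, so gradient descent decouples: p follows -∂f/∂p, q follows -∂f/∂q.
∂f/∂p = 12(p - 1)(p + 1)(p + 2); at p=-3 this is -96, so p increases.
∂f/∂q = -6q(q - 3); at q=1 this is 12, so q decreases.
p converges to its nearest critical value -2 (a local min of the p-part); q converges to 0. The iterate converges to (-2, 0).

(-2, 0)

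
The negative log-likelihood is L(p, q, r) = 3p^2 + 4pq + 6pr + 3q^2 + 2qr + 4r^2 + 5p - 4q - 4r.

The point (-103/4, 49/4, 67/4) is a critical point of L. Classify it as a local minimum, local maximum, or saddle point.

local minimum

The Hessian is constant: H = [[6, 4, 6], [4, 6, 2], [6, 2, 8]].
Leading principal minors: Δ₁ = 6, Δ₂ = 20, Δ₃ = 16.
All leading minors are positive, so H is positive definite: a local minimum.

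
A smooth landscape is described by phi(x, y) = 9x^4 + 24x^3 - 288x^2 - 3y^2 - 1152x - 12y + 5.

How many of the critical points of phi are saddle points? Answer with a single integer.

phi separates as a function of x plus a function of y, so ∇phi=0 decouples.
∂phi/∂x = 36(x - 4)(x + 2)(x + 4) = 0 at x ∈ {-4, -2, 4}; ∂phi/∂y = -6(y + 2) = 0 at y ∈ {-2}.
The Hessian is diagonal: diag(phi_xx, phi_yy). Second derivatives: phi_xx(-4)=576, phi_xx(-2)=-432, phi_xx(4)=1728; phi_yy(-2)=-6.
Saddle points occur where the two diagonal entries have opposite signs: (-4, -2), (4, -2). Count: 2.

2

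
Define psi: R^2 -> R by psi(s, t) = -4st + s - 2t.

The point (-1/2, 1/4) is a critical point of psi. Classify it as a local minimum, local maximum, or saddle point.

The Hessian of psi is constant: H = [[0, -4], [-4, 0]].
det(H) = 0·0 − (-4)² = -16.
Since det(H) < 0, H is indefinite and the critical point is a saddle point.

saddle point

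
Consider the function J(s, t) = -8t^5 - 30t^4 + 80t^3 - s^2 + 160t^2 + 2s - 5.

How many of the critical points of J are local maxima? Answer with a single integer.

J separates as a function of s plus a function of t, so ∇J=0 decouples.
∂J/∂s = -2(s - 1) = 0 at s ∈ {1}; ∂J/∂t = -40t(t - 2)(t + 1)(t + 4) = 0 at t ∈ {-4, -1, 0, 2}.
The Hessian is diagonal: diag(J_ss, J_tt). Second derivatives: J_ss(1)=-2; J_tt(-4)=2880, J_tt(-1)=-360, J_tt(0)=320, J_tt(2)=-1440.
Local maxima occur where both diagonal entries negative: (1, -1), (1, 2). Count: 2.

2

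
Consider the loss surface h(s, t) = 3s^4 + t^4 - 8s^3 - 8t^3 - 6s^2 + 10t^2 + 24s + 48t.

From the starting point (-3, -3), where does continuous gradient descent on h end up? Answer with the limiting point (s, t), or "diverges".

h is separable, so gradient descent decouples: s follows -∂h/∂s, t follows -∂h/∂t.
∂h/∂s = 12(s - 2)(s - 1)(s + 1); at s=-3 this is -480, so s increases.
∂h/∂t = 4(t - 4)(t - 3)(t + 1); at t=-3 this is -336, so t increases.
s converges to its nearest critical value -1 (a local min of the s-part); t converges to -1. The iterate converges to (-1, -1).

(-1, -1)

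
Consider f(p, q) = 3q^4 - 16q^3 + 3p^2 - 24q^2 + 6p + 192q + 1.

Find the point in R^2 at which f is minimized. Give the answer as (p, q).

(-1, -2)

f(p,q) separates as A(p) + B(q) + 1, so its minimum is min A + min B + 1.
A'(p) = 6p + 6 vanishes at p ∈ {-1}; B'(q) = 12(q - 4)(q - 2)(q + 2) vanishes at q ∈ {-2, 2, 4}.
Local minima of A (where A''>0): A(-1)=-3. Local minima of B: B(-2)=-304, B(4)=128.
So the global minimum of f is A(-1) + B(-2) + 1 = -3 − 304 + 1 = -306, attained at (-1, -2).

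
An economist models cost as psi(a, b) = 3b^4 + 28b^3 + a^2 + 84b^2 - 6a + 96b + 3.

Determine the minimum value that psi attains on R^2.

psi(a,b) separates as P(a) + Q(b) + 3, so its minimum is min P + min Q + 3.
P'(a) = 2a - 6 vanishes at a ∈ {3}; Q'(b) = 12(b + 1)(b + 2)(b + 4) vanishes at b ∈ {-4, -2, -1}.
Local minima of P (where P''>0): P(3)=-9. Local minima of Q: Q(-4)=-64, Q(-1)=-37.
So the global minimum of psi is P(3) + Q(-4) + 3 = -9 − 64 + 3 = -70, attained at (3, -4).

-70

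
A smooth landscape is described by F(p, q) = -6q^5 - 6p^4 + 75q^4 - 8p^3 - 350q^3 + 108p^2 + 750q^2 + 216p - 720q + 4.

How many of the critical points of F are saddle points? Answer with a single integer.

6

F separates as a function of p plus a function of q, so ∇F=0 decouples.
∂F/∂p = -24(p - 3)(p + 1)(p + 3) = 0 at p ∈ {-3, -1, 3}; ∂F/∂q = -30(q - 4)(q - 3)(q - 2)(q - 1) = 0 at q ∈ {1, 2, 3, 4}.
The Hessian is diagonal: diag(F_pp, F_qq). Second derivatives: F_pp(-3)=-288, F_pp(-1)=192, F_pp(3)=-576; F_qq(1)=180, F_qq(2)=-60, F_qq(3)=60, F_qq(4)=-180.
Saddle points occur where the two diagonal entries have opposite signs: (-3, 1), (-3, 3), (-1, 2), (-1, 4), (3, 1), (3, 3). Count: 6.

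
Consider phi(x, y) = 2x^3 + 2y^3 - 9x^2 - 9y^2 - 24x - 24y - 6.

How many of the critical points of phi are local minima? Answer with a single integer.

phi separates as a function of x plus a function of y, so ∇phi=0 decouples.
∂phi/∂x = 6(x - 4)(x + 1) = 0 at x ∈ {-1, 4}; ∂phi/∂y = 6(y - 4)(y + 1) = 0 at y ∈ {-1, 4}.
The Hessian is diagonal: diag(phi_xx, phi_yy). Second derivatives: phi_xx(-1)=-30, phi_xx(4)=30; phi_yy(-1)=-30, phi_yy(4)=30.
Local minima occur where both diagonal entries positive: (4, 4). Count: 1.

1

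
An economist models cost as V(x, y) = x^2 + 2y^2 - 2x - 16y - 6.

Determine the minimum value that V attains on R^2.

-39

V(x,y) separates as P(x) + Q(y) − 6, so its minimum is min P + min Q − 6.
P'(x) = 2x - 2 vanishes at x ∈ {1}; Q'(y) = 4y - 16 vanishes at y ∈ {4}.
Local minima of P (where P''>0): P(1)=-1. Local minima of Q: Q(4)=-32.
So the global minimum of V is P(1) + Q(4) − 6 = -1 − 32 − 6 = -39, attained at (1, 4).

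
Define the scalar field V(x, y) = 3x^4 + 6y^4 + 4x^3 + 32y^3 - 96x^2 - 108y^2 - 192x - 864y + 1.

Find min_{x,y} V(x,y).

-3493

V(x,y) separates as P(x) + Q(y) + 1, so its minimum is min P + min Q + 1.
P'(x) = 12(x - 4)(x + 1)(x + 4) vanishes at x ∈ {-4, -1, 4}; Q'(y) = 24(y - 3)(y + 3)(y + 4) vanishes at y ∈ {-4, -3, 3}.
Local minima of P (where P''>0): P(-4)=-256, P(4)=-1280. Local minima of Q: Q(-4)=1216, Q(3)=-2214.
So the global minimum of V is P(4) + Q(3) + 1 = -1280 − 2214 + 1 = -3493, attained at (4, 3).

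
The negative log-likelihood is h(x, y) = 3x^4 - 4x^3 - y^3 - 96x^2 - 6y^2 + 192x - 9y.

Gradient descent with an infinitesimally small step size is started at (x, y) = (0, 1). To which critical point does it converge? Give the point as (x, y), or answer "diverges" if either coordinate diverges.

diverges

h is separable, so gradient descent decouples: x follows -∂h/∂x, y follows -∂h/∂y.
∂h/∂x = 12(x - 4)(x - 1)(x + 4); at x=0 this is 192, so x decreases.
∂h/∂y = -3(y + 1)(y + 3); at y=1 this is -24, so y increases.
The y-coordinate has no critical point in that direction and runs off to infinity.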